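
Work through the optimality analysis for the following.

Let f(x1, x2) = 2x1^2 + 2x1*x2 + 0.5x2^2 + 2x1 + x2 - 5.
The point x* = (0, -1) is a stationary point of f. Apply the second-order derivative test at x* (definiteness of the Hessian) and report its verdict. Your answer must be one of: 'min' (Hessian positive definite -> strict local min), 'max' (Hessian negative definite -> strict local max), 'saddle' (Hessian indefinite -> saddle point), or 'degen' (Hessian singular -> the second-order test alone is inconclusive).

Compute the Hessian H = grad^2 f:
  H = [[4, 2], [2, 1]]
Verify stationarity: grad f(x*) = H x* + g = (0, 0).
Eigenvalues of H: 0, 5.
H has a zero eigenvalue (singular; positive semidefinite but not definite), so H is neither positive definite, negative definite, nor indefinite. The second-order test alone is inconclusive -> degen.
(Indeed, f is constant along the null direction of H through x*, so x* is not a strict local extremum.)

degen


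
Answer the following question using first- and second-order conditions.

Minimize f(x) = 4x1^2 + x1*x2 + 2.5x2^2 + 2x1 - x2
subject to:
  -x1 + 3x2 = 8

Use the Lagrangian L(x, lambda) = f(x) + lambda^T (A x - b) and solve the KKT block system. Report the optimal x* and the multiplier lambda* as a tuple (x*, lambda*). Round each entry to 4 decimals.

Form the Lagrangian:
  L(x, lambda) = (1/2) x^T Q x + c^T x + lambda^T (A x - b)
Stationarity (grad_x L = 0): Q x + c + A^T lambda = 0.
Primal feasibility: A x = b.

This gives the KKT block system:
  [ Q   A^T ] [ x     ]   [-c ]
  [ A    0  ] [ lambda ] = [ b ]

Solving the linear system:
  x*      = (-0.9518, 2.3494)
  lambda* = (-3.2651)
  f(x*)   = 10.9337

x* = (-0.9518, 2.3494), lambda* = (-3.2651)


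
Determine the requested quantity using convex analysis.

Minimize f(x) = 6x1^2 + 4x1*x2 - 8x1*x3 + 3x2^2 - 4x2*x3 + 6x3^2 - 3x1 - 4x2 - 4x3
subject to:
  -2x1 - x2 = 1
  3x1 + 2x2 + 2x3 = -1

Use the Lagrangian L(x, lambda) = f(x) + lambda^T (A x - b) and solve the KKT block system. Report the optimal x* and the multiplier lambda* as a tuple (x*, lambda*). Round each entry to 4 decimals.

Form the Lagrangian:
  L(x, lambda) = (1/2) x^T Q x + c^T x + lambda^T (A x - b)
Stationarity (grad_x L = 0): Q x + c + A^T lambda = 0.
Primal feasibility: A x = b.

This gives the KKT block system:
  [ Q   A^T ] [ x     ]   [-c ]
  [ A    0  ] [ lambda ] = [ b ]

Solving the linear system:
  x*      = (-0.6957, 0.3913, 0.1522)
  lambda* = (-6.8696, -0.913)
  f(x*)   = 2.9348

x* = (-0.6957, 0.3913, 0.1522), lambda* = (-6.8696, -0.913)


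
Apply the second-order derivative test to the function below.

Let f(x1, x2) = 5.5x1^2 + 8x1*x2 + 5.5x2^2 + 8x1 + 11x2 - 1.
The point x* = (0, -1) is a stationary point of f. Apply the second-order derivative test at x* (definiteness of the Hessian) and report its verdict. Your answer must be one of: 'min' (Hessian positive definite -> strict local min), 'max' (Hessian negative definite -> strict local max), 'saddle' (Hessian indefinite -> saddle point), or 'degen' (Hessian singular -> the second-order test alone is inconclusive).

Compute the Hessian H = grad^2 f:
  H = [[11, 8], [8, 11]]
Verify stationarity: grad f(x*) = H x* + g = (0, 0).
Eigenvalues of H: 3, 19.
Both eigenvalues > 0, so H is positive definite -> x* is a strict local min.

min


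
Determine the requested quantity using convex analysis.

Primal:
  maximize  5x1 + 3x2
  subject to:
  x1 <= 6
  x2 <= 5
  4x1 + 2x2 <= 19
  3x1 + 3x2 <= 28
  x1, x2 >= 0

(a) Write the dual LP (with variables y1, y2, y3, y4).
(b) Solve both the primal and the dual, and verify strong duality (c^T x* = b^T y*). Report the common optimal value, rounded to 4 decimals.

The standard primal-dual pair for 'max c^T x s.t. A x <= b, x >= 0' is:
  Dual:  min b^T y  s.t.  A^T y >= c,  y >= 0.

So the dual LP is:
  minimize  6y1 + 5y2 + 19y3 + 28y4
  subject to:
    y1 + 4y3 + 3y4 >= 5
    y2 + 2y3 + 3y4 >= 3
    y1, y2, y3, y4 >= 0

Solving the primal: x* = (2.25, 5).
  primal value c^T x* = 26.25.
Solving the dual: y* = (0, 0.5, 1.25, 0).
  dual value b^T y* = 26.25.
Strong duality: c^T x* = b^T y*. Confirmed.

26.25


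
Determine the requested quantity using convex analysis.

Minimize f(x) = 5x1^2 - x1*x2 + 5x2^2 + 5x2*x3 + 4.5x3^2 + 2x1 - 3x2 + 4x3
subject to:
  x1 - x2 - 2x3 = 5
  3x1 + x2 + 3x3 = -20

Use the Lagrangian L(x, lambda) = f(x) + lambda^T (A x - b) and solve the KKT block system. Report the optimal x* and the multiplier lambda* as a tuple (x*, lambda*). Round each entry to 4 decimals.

Form the Lagrangian:
  L(x, lambda) = (1/2) x^T Q x + c^T x + lambda^T (A x - b)
Stationarity (grad_x L = 0): Q x + c + A^T lambda = 0.
Primal feasibility: A x = b.

This gives the KKT block system:
  [ Q   A^T ] [ x     ]   [-c ]
  [ A    0  ] [ lambda ] = [ b ]

Solving the linear system:
  x*      = (-2.6433, 1.2099, -4.4266)
  lambda* = (-1.3823, 9.0085)
  f(x*)   = 80.2295

x* = (-2.6433, 1.2099, -4.4266), lambda* = (-1.3823, 9.0085)


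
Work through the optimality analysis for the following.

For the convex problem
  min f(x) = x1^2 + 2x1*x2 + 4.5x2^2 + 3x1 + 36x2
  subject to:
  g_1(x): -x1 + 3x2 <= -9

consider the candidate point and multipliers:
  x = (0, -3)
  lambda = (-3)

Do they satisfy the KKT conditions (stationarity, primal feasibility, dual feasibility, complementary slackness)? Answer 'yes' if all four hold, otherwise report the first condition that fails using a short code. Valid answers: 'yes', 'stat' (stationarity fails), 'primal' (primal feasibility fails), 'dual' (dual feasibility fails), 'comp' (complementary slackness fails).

Gradient of f: grad f(x) = Q x + c = (-3, 9)
Constraint values g_i(x) = a_i^T x - b_i:
  g_1((0, -3)) = 0
Stationarity residual: grad f(x) + sum_i lambda_i a_i = (0, 0)
  -> stationarity OK
Primal feasibility (all g_i <= 0): OK
Dual feasibility (all lambda_i >= 0): FAILS
Complementary slackness (lambda_i * g_i(x) = 0 for all i): OK

Verdict: the first failing condition is dual_feasibility -> dual.

dual


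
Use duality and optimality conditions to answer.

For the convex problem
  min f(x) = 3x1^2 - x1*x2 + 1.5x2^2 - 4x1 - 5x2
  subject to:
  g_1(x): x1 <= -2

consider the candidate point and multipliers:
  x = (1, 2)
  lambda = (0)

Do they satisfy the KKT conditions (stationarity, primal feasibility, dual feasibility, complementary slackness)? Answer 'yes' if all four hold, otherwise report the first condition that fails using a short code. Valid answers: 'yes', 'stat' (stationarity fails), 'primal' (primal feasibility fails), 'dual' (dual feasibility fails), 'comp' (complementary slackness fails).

Gradient of f: grad f(x) = Q x + c = (0, 0)
Constraint values g_i(x) = a_i^T x - b_i:
  g_1((1, 2)) = 3
Stationarity residual: grad f(x) + sum_i lambda_i a_i = (0, 0)
  -> stationarity OK
Primal feasibility (all g_i <= 0): FAILS
Dual feasibility (all lambda_i >= 0): OK
Complementary slackness (lambda_i * g_i(x) = 0 for all i): OK

Verdict: the first failing condition is primal_feasibility -> primal.

primal


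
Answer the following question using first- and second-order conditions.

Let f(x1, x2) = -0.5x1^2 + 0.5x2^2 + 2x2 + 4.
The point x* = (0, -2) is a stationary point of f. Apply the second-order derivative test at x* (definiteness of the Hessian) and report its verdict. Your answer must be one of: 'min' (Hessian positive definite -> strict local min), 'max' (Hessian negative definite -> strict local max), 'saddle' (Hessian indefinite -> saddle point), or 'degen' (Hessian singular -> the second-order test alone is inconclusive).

Compute the Hessian H = grad^2 f:
  H = [[-1, 0], [0, 1]]
Verify stationarity: grad f(x*) = H x* + g = (0, 0).
Eigenvalues of H: -1, 1.
Eigenvalues have mixed signs, so H is indefinite -> x* is a saddle point.

saddle


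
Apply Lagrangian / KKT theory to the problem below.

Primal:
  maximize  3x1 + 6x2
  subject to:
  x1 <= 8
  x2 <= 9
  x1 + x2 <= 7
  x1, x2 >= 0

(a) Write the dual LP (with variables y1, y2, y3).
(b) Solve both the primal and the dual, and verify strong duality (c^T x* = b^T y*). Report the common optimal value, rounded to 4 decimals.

The standard primal-dual pair for 'max c^T x s.t. A x <= b, x >= 0' is:
  Dual:  min b^T y  s.t.  A^T y >= c,  y >= 0.

So the dual LP is:
  minimize  8y1 + 9y2 + 7y3
  subject to:
    y1 + y3 >= 3
    y2 + y3 >= 6
    y1, y2, y3 >= 0

Solving the primal: x* = (0, 7).
  primal value c^T x* = 42.
Solving the dual: y* = (0, 0, 6).
  dual value b^T y* = 42.
Strong duality: c^T x* = b^T y*. Confirmed.

42


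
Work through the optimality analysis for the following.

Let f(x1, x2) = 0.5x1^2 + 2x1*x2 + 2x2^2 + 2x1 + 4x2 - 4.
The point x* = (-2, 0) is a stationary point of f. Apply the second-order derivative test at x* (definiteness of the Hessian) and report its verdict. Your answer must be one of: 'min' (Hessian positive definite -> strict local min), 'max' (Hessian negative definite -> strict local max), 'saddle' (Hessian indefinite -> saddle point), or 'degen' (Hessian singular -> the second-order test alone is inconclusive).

Compute the Hessian H = grad^2 f:
  H = [[1, 2], [2, 4]]
Verify stationarity: grad f(x*) = H x* + g = (0, 0).
Eigenvalues of H: 0, 5.
H has a zero eigenvalue (singular; positive semidefinite but not definite), so H is neither positive definite, negative definite, nor indefinite. The second-order test alone is inconclusive -> degen.
(Indeed, f is constant along the null direction of H through x*, so x* is not a strict local extremum.)

degen


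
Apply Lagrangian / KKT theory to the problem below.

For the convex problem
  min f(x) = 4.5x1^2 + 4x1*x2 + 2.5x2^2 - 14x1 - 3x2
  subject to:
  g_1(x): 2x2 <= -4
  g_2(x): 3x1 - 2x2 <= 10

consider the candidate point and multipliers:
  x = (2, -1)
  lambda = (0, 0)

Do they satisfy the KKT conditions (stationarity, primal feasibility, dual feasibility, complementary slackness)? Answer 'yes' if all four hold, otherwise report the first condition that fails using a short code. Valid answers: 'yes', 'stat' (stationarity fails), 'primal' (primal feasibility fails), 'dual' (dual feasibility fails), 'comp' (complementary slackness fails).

Gradient of f: grad f(x) = Q x + c = (0, 0)
Constraint values g_i(x) = a_i^T x - b_i:
  g_1((2, -1)) = 2
  g_2((2, -1)) = -2
Stationarity residual: grad f(x) + sum_i lambda_i a_i = (0, 0)
  -> stationarity OK
Primal feasibility (all g_i <= 0): FAILS
Dual feasibility (all lambda_i >= 0): OK
Complementary slackness (lambda_i * g_i(x) = 0 for all i): OK

Verdict: the first failing condition is primal_feasibility -> primal.

primal


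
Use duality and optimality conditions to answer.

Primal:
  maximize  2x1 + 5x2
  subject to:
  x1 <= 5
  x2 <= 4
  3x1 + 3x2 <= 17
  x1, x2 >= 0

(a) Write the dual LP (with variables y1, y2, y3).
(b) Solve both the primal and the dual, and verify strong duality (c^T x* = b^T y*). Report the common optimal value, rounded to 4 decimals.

The standard primal-dual pair for 'max c^T x s.t. A x <= b, x >= 0' is:
  Dual:  min b^T y  s.t.  A^T y >= c,  y >= 0.

So the dual LP is:
  minimize  5y1 + 4y2 + 17y3
  subject to:
    y1 + 3y3 >= 2
    y2 + 3y3 >= 5
    y1, y2, y3 >= 0

Solving the primal: x* = (1.6667, 4).
  primal value c^T x* = 23.3333.
Solving the dual: y* = (0, 3, 0.6667).
  dual value b^T y* = 23.3333.
Strong duality: c^T x* = b^T y*. Confirmed.

23.3333


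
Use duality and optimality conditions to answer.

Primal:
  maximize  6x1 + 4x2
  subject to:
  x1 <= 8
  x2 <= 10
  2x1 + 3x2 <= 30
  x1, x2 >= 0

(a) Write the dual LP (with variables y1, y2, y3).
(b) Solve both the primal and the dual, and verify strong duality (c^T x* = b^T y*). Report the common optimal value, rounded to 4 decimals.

The standard primal-dual pair for 'max c^T x s.t. A x <= b, x >= 0' is:
  Dual:  min b^T y  s.t.  A^T y >= c,  y >= 0.

So the dual LP is:
  minimize  8y1 + 10y2 + 30y3
  subject to:
    y1 + 2y3 >= 6
    y2 + 3y3 >= 4
    y1, y2, y3 >= 0

Solving the primal: x* = (8, 4.6667).
  primal value c^T x* = 66.6667.
Solving the dual: y* = (3.3333, 0, 1.3333).
  dual value b^T y* = 66.6667.
Strong duality: c^T x* = b^T y*. Confirmed.

66.6667


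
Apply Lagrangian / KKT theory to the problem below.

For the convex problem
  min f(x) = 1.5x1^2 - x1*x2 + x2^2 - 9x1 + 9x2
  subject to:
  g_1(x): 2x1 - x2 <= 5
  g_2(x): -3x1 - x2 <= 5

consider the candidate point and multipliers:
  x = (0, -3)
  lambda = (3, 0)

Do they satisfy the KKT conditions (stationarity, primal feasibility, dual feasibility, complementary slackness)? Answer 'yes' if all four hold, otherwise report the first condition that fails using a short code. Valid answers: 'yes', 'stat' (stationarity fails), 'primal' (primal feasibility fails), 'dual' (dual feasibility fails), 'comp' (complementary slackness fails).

Gradient of f: grad f(x) = Q x + c = (-6, 3)
Constraint values g_i(x) = a_i^T x - b_i:
  g_1((0, -3)) = -2
  g_2((0, -3)) = -2
Stationarity residual: grad f(x) + sum_i lambda_i a_i = (0, 0)
  -> stationarity OK
Primal feasibility (all g_i <= 0): OK
Dual feasibility (all lambda_i >= 0): OK
Complementary slackness (lambda_i * g_i(x) = 0 for all i): FAILS

Verdict: the first failing condition is complementary_slackness -> comp.

comp


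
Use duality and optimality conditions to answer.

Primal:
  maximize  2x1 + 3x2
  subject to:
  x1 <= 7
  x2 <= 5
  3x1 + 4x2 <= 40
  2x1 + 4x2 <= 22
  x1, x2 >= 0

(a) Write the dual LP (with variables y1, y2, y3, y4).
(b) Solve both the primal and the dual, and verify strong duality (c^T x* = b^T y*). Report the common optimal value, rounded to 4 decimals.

The standard primal-dual pair for 'max c^T x s.t. A x <= b, x >= 0' is:
  Dual:  min b^T y  s.t.  A^T y >= c,  y >= 0.

So the dual LP is:
  minimize  7y1 + 5y2 + 40y3 + 22y4
  subject to:
    y1 + 3y3 + 2y4 >= 2
    y2 + 4y3 + 4y4 >= 3
    y1, y2, y3, y4 >= 0

Solving the primal: x* = (7, 2).
  primal value c^T x* = 20.
Solving the dual: y* = (0.5, 0, 0, 0.75).
  dual value b^T y* = 20.
Strong duality: c^T x* = b^T y*. Confirmed.

20


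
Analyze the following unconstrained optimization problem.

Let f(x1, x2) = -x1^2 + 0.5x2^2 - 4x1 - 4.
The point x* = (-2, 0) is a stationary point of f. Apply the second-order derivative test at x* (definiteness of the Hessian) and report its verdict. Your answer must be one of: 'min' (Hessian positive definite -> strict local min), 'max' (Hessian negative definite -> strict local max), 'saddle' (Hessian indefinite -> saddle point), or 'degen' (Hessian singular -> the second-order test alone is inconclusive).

Compute the Hessian H = grad^2 f:
  H = [[-2, 0], [0, 1]]
Verify stationarity: grad f(x*) = H x* + g = (0, 0).
Eigenvalues of H: -2, 1.
Eigenvalues have mixed signs, so H is indefinite -> x* is a saddle point.

saddle


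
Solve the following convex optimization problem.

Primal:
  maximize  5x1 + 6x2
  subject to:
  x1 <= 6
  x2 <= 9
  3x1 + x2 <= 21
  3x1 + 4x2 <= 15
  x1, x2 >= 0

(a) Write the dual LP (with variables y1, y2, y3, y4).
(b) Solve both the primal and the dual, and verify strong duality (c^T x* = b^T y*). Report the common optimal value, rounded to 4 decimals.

The standard primal-dual pair for 'max c^T x s.t. A x <= b, x >= 0' is:
  Dual:  min b^T y  s.t.  A^T y >= c,  y >= 0.

So the dual LP is:
  minimize  6y1 + 9y2 + 21y3 + 15y4
  subject to:
    y1 + 3y3 + 3y4 >= 5
    y2 + y3 + 4y4 >= 6
    y1, y2, y3, y4 >= 0

Solving the primal: x* = (5, 0).
  primal value c^T x* = 25.
Solving the dual: y* = (0, 0, 0, 1.6667).
  dual value b^T y* = 25.
Strong duality: c^T x* = b^T y*. Confirmed.

25


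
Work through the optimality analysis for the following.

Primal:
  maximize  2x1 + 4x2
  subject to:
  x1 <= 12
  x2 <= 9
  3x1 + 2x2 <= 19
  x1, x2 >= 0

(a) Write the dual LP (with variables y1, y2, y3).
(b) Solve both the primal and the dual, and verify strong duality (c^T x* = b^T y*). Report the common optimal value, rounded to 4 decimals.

The standard primal-dual pair for 'max c^T x s.t. A x <= b, x >= 0' is:
  Dual:  min b^T y  s.t.  A^T y >= c,  y >= 0.

So the dual LP is:
  minimize  12y1 + 9y2 + 19y3
  subject to:
    y1 + 3y3 >= 2
    y2 + 2y3 >= 4
    y1, y2, y3 >= 0

Solving the primal: x* = (0.3333, 9).
  primal value c^T x* = 36.6667.
Solving the dual: y* = (0, 2.6667, 0.6667).
  dual value b^T y* = 36.6667.
Strong duality: c^T x* = b^T y*. Confirmed.

36.6667


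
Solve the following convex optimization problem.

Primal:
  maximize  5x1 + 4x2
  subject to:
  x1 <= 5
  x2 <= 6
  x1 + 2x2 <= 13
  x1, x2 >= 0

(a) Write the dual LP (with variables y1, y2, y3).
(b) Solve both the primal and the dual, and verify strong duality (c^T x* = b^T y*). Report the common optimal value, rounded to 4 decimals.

The standard primal-dual pair for 'max c^T x s.t. A x <= b, x >= 0' is:
  Dual:  min b^T y  s.t.  A^T y >= c,  y >= 0.

So the dual LP is:
  minimize  5y1 + 6y2 + 13y3
  subject to:
    y1 + y3 >= 5
    y2 + 2y3 >= 4
    y1, y2, y3 >= 0

Solving the primal: x* = (5, 4).
  primal value c^T x* = 41.
Solving the dual: y* = (3, 0, 2).
  dual value b^T y* = 41.
Strong duality: c^T x* = b^T y*. Confirmed.

41


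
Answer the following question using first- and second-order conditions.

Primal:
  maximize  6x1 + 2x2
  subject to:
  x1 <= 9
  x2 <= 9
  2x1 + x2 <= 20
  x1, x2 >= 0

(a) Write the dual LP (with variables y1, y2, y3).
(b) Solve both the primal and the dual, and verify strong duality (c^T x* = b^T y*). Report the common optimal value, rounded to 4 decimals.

The standard primal-dual pair for 'max c^T x s.t. A x <= b, x >= 0' is:
  Dual:  min b^T y  s.t.  A^T y >= c,  y >= 0.

So the dual LP is:
  minimize  9y1 + 9y2 + 20y3
  subject to:
    y1 + 2y3 >= 6
    y2 + y3 >= 2
    y1, y2, y3 >= 0

Solving the primal: x* = (9, 2).
  primal value c^T x* = 58.
Solving the dual: y* = (2, 0, 2).
  dual value b^T y* = 58.
Strong duality: c^T x* = b^T y*. Confirmed.

58


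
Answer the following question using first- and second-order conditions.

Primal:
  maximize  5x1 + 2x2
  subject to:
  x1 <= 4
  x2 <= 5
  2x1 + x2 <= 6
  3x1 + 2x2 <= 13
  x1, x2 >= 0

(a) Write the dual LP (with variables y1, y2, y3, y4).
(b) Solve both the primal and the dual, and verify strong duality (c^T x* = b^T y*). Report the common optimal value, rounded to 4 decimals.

The standard primal-dual pair for 'max c^T x s.t. A x <= b, x >= 0' is:
  Dual:  min b^T y  s.t.  A^T y >= c,  y >= 0.

So the dual LP is:
  minimize  4y1 + 5y2 + 6y3 + 13y4
  subject to:
    y1 + 2y3 + 3y4 >= 5
    y2 + y3 + 2y4 >= 2
    y1, y2, y3, y4 >= 0

Solving the primal: x* = (3, 0).
  primal value c^T x* = 15.
Solving the dual: y* = (0, 0, 2.5, 0).
  dual value b^T y* = 15.
Strong duality: c^T x* = b^T y*. Confirmed.

15


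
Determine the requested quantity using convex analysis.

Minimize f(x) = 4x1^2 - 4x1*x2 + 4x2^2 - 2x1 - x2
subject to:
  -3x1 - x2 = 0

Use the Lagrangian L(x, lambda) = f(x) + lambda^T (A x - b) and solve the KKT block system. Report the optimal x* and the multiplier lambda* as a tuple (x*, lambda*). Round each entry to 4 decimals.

Form the Lagrangian:
  L(x, lambda) = (1/2) x^T Q x + c^T x + lambda^T (A x - b)
Stationarity (grad_x L = 0): Q x + c + A^T lambda = 0.
Primal feasibility: A x = b.

This gives the KKT block system:
  [ Q   A^T ] [ x     ]   [-c ]
  [ A    0  ] [ lambda ] = [ b ]

Solving the linear system:
  x*      = (-0.0096, 0.0288)
  lambda* = (-0.7308)
  f(x*)   = -0.0048

x* = (-0.0096, 0.0288), lambda* = (-0.7308)


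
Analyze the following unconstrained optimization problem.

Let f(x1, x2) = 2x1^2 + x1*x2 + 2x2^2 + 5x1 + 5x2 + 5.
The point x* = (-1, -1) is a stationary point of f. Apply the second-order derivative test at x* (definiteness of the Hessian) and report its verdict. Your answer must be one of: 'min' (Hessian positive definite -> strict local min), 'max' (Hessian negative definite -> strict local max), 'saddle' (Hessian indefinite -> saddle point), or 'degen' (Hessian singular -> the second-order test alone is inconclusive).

Compute the Hessian H = grad^2 f:
  H = [[4, 1], [1, 4]]
Verify stationarity: grad f(x*) = H x* + g = (0, 0).
Eigenvalues of H: 3, 5.
Both eigenvalues > 0, so H is positive definite -> x* is a strict local min.

min


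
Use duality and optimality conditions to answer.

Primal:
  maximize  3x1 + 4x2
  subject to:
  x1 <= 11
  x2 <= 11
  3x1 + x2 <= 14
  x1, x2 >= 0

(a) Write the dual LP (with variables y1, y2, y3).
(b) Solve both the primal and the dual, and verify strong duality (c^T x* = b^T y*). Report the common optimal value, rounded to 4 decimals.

The standard primal-dual pair for 'max c^T x s.t. A x <= b, x >= 0' is:
  Dual:  min b^T y  s.t.  A^T y >= c,  y >= 0.

So the dual LP is:
  minimize  11y1 + 11y2 + 14y3
  subject to:
    y1 + 3y3 >= 3
    y2 + y3 >= 4
    y1, y2, y3 >= 0

Solving the primal: x* = (1, 11).
  primal value c^T x* = 47.
Solving the dual: y* = (0, 3, 1).
  dual value b^T y* = 47.
Strong duality: c^T x* = b^T y*. Confirmed.

47


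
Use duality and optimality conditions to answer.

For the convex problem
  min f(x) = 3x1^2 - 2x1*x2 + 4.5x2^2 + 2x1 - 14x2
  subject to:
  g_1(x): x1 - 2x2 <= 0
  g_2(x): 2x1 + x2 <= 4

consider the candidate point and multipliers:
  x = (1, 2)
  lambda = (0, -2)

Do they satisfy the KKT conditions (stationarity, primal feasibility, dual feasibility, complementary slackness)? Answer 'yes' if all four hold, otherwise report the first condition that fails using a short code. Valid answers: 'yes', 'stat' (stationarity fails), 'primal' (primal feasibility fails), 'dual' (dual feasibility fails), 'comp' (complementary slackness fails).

Gradient of f: grad f(x) = Q x + c = (4, 2)
Constraint values g_i(x) = a_i^T x - b_i:
  g_1((1, 2)) = -3
  g_2((1, 2)) = 0
Stationarity residual: grad f(x) + sum_i lambda_i a_i = (0, 0)
  -> stationarity OK
Primal feasibility (all g_i <= 0): OK
Dual feasibility (all lambda_i >= 0): FAILS
Complementary slackness (lambda_i * g_i(x) = 0 for all i): OK

Verdict: the first failing condition is dual_feasibility -> dual.

dual


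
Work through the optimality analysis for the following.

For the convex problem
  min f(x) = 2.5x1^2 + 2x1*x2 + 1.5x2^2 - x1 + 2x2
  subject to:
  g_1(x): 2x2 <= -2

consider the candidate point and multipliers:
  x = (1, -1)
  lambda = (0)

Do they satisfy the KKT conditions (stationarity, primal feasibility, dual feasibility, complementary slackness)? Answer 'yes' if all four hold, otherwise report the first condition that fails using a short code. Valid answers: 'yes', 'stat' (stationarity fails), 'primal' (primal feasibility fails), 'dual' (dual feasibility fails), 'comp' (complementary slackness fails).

Gradient of f: grad f(x) = Q x + c = (2, 1)
Constraint values g_i(x) = a_i^T x - b_i:
  g_1((1, -1)) = 0
Stationarity residual: grad f(x) + sum_i lambda_i a_i = (2, 1)
  -> stationarity FAILS
Primal feasibility (all g_i <= 0): OK
Dual feasibility (all lambda_i >= 0): OK
Complementary slackness (lambda_i * g_i(x) = 0 for all i): OK

Verdict: the first failing condition is stationarity -> stat.

stat


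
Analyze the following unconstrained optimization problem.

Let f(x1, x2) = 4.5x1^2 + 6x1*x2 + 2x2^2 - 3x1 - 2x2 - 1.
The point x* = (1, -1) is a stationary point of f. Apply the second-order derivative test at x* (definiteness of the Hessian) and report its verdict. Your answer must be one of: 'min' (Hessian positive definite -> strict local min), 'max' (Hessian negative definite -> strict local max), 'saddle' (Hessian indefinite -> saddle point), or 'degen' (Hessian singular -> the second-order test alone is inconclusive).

Compute the Hessian H = grad^2 f:
  H = [[9, 6], [6, 4]]
Verify stationarity: grad f(x*) = H x* + g = (0, 0).
Eigenvalues of H: 0, 13.
H has a zero eigenvalue (singular; positive semidefinite but not definite), so H is neither positive definite, negative definite, nor indefinite. The second-order test alone is inconclusive -> degen.
(Indeed, f is constant along the null direction of H through x*, so x* is not a strict local extremum.)

degen


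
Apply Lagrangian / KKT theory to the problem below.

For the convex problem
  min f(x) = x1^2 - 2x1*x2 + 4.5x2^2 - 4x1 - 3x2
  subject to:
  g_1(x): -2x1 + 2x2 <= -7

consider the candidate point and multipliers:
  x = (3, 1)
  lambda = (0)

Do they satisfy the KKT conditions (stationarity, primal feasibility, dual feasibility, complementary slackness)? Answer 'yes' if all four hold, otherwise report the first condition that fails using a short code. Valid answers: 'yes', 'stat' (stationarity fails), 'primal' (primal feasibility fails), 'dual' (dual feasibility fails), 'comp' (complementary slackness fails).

Gradient of f: grad f(x) = Q x + c = (0, 0)
Constraint values g_i(x) = a_i^T x - b_i:
  g_1((3, 1)) = 3
Stationarity residual: grad f(x) + sum_i lambda_i a_i = (0, 0)
  -> stationarity OK
Primal feasibility (all g_i <= 0): FAILS
Dual feasibility (all lambda_i >= 0): OK
Complementary slackness (lambda_i * g_i(x) = 0 for all i): OK

Verdict: the first failing condition is primal_feasibility -> primal.

primal


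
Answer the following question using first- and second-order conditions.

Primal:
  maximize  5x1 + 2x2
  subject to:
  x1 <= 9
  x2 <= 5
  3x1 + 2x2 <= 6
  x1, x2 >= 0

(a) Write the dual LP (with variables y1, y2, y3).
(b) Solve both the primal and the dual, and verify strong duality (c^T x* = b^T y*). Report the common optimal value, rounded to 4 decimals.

The standard primal-dual pair for 'max c^T x s.t. A x <= b, x >= 0' is:
  Dual:  min b^T y  s.t.  A^T y >= c,  y >= 0.

So the dual LP is:
  minimize  9y1 + 5y2 + 6y3
  subject to:
    y1 + 3y3 >= 5
    y2 + 2y3 >= 2
    y1, y2, y3 >= 0

Solving the primal: x* = (2, 0).
  primal value c^T x* = 10.
Solving the dual: y* = (0, 0, 1.6667).
  dual value b^T y* = 10.
Strong duality: c^T x* = b^T y*. Confirmed.

10


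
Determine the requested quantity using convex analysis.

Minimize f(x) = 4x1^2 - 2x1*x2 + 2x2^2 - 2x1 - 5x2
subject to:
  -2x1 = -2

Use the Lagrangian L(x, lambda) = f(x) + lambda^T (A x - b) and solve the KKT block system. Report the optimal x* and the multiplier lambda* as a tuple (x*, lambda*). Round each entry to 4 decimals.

Form the Lagrangian:
  L(x, lambda) = (1/2) x^T Q x + c^T x + lambda^T (A x - b)
Stationarity (grad_x L = 0): Q x + c + A^T lambda = 0.
Primal feasibility: A x = b.

This gives the KKT block system:
  [ Q   A^T ] [ x     ]   [-c ]
  [ A    0  ] [ lambda ] = [ b ]

Solving the linear system:
  x*      = (1, 1.75)
  lambda* = (1.25)
  f(x*)   = -4.125

x* = (1, 1.75), lambda* = (1.25)


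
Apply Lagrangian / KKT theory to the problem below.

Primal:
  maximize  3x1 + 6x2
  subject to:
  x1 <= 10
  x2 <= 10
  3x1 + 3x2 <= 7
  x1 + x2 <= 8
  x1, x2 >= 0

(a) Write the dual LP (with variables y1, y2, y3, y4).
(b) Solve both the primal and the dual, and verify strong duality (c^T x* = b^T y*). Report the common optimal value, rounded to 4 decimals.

The standard primal-dual pair for 'max c^T x s.t. A x <= b, x >= 0' is:
  Dual:  min b^T y  s.t.  A^T y >= c,  y >= 0.

So the dual LP is:
  minimize  10y1 + 10y2 + 7y3 + 8y4
  subject to:
    y1 + 3y3 + y4 >= 3
    y2 + 3y3 + y4 >= 6
    y1, y2, y3, y4 >= 0

Solving the primal: x* = (0, 2.3333).
  primal value c^T x* = 14.
Solving the dual: y* = (0, 0, 2, 0).
  dual value b^T y* = 14.
Strong duality: c^T x* = b^T y*. Confirmed.

14


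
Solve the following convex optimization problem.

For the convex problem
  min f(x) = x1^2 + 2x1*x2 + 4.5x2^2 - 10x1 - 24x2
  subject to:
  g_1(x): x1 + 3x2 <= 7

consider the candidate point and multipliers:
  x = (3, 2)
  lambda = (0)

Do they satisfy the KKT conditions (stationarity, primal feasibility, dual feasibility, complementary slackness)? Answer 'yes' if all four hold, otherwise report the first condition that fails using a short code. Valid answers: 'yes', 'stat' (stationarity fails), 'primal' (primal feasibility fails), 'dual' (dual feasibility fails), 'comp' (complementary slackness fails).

Gradient of f: grad f(x) = Q x + c = (0, 0)
Constraint values g_i(x) = a_i^T x - b_i:
  g_1((3, 2)) = 2
Stationarity residual: grad f(x) + sum_i lambda_i a_i = (0, 0)
  -> stationarity OK
Primal feasibility (all g_i <= 0): FAILS
Dual feasibility (all lambda_i >= 0): OK
Complementary slackness (lambda_i * g_i(x) = 0 for all i): OK

Verdict: the first failing condition is primal_feasibility -> primal.

primal


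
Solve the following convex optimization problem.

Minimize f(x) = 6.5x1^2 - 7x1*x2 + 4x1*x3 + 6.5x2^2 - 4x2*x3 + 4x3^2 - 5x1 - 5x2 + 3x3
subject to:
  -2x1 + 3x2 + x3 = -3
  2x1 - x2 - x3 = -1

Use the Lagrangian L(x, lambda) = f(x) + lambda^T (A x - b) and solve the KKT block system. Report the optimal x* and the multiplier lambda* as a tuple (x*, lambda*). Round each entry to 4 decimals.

Form the Lagrangian:
  L(x, lambda) = (1/2) x^T Q x + c^T x + lambda^T (A x - b)
Stationarity (grad_x L = 0): Q x + c + A^T lambda = 0.
Primal feasibility: A x = b.

This gives the KKT block system:
  [ Q   A^T ] [ x     ]   [-c ]
  [ A    0  ] [ lambda ] = [ b ]

Solving the linear system:
  x*      = (-1.4918, -2, 0.0164)
  lambda* = (12.8934, 18.0574)
  f(x*)   = 37.123

x* = (-1.4918, -2, 0.0164), lambda* = (12.8934, 18.0574)


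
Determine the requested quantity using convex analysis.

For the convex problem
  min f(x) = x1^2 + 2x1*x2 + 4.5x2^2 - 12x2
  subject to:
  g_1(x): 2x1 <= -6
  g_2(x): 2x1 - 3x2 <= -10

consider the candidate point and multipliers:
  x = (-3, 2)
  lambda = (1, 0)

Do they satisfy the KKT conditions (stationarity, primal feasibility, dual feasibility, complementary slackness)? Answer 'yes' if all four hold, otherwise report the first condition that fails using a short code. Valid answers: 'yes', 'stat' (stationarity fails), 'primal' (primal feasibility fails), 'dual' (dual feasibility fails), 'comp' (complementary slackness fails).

Gradient of f: grad f(x) = Q x + c = (-2, 0)
Constraint values g_i(x) = a_i^T x - b_i:
  g_1((-3, 2)) = 0
  g_2((-3, 2)) = -2
Stationarity residual: grad f(x) + sum_i lambda_i a_i = (0, 0)
  -> stationarity OK
Primal feasibility (all g_i <= 0): OK
Dual feasibility (all lambda_i >= 0): OK
Complementary slackness (lambda_i * g_i(x) = 0 for all i): OK

Verdict: yes, KKT holds.

yes


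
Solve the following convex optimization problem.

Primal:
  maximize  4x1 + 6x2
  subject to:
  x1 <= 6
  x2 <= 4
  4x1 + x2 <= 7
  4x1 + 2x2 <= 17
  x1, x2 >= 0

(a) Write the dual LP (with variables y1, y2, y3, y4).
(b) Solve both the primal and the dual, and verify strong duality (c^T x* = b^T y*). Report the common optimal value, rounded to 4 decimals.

The standard primal-dual pair for 'max c^T x s.t. A x <= b, x >= 0' is:
  Dual:  min b^T y  s.t.  A^T y >= c,  y >= 0.

So the dual LP is:
  minimize  6y1 + 4y2 + 7y3 + 17y4
  subject to:
    y1 + 4y3 + 4y4 >= 4
    y2 + y3 + 2y4 >= 6
    y1, y2, y3, y4 >= 0

Solving the primal: x* = (0.75, 4).
  primal value c^T x* = 27.
Solving the dual: y* = (0, 5, 1, 0).
  dual value b^T y* = 27.
Strong duality: c^T x* = b^T y*. Confirmed.

27


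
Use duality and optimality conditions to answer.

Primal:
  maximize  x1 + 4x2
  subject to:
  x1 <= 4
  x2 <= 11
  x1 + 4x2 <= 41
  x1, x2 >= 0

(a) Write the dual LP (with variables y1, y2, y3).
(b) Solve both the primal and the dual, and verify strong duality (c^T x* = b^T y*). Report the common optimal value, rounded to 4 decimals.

The standard primal-dual pair for 'max c^T x s.t. A x <= b, x >= 0' is:
  Dual:  min b^T y  s.t.  A^T y >= c,  y >= 0.

So the dual LP is:
  minimize  4y1 + 11y2 + 41y3
  subject to:
    y1 + y3 >= 1
    y2 + 4y3 >= 4
    y1, y2, y3 >= 0

Solving the primal: x* = (0, 10.25).
  primal value c^T x* = 41.
Solving the dual: y* = (0, 0, 1).
  dual value b^T y* = 41.
Strong duality: c^T x* = b^T y*. Confirmed.

41


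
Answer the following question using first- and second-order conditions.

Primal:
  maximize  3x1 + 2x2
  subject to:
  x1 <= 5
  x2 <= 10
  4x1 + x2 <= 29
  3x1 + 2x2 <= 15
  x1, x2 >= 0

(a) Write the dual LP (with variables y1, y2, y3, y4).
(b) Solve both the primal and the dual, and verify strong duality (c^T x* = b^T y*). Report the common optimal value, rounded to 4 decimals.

The standard primal-dual pair for 'max c^T x s.t. A x <= b, x >= 0' is:
  Dual:  min b^T y  s.t.  A^T y >= c,  y >= 0.

So the dual LP is:
  minimize  5y1 + 10y2 + 29y3 + 15y4
  subject to:
    y1 + 4y3 + 3y4 >= 3
    y2 + y3 + 2y4 >= 2
    y1, y2, y3, y4 >= 0

Solving the primal: x* = (5, 0).
  primal value c^T x* = 15.
Solving the dual: y* = (0, 0, 0, 1).
  dual value b^T y* = 15.
Strong duality: c^T x* = b^T y*. Confirmed.

15


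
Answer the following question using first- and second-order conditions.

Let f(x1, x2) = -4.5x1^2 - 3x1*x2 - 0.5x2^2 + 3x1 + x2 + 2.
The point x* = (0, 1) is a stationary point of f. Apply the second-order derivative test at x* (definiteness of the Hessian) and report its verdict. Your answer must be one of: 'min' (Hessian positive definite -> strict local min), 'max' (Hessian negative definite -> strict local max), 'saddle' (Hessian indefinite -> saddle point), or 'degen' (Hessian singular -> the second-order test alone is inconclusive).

Compute the Hessian H = grad^2 f:
  H = [[-9, -3], [-3, -1]]
Verify stationarity: grad f(x*) = H x* + g = (0, 0).
Eigenvalues of H: -10, 0.
H has a zero eigenvalue (singular; negative semidefinite but not definite), so H is neither positive definite, negative definite, nor indefinite. The second-order test alone is inconclusive -> degen.
(Indeed, f is constant along the null direction of H through x*, so x* is not a strict local extremum.)

degen


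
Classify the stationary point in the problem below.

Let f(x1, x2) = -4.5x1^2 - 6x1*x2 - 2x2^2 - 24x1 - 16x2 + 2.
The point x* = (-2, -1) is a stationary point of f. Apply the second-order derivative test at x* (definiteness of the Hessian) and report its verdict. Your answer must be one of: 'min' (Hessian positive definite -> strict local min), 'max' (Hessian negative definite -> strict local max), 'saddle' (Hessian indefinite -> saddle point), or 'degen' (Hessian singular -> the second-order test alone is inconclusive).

Compute the Hessian H = grad^2 f:
  H = [[-9, -6], [-6, -4]]
Verify stationarity: grad f(x*) = H x* + g = (0, 0).
Eigenvalues of H: -13, 0.
H has a zero eigenvalue (singular; negative semidefinite but not definite), so H is neither positive definite, negative definite, nor indefinite. The second-order test alone is inconclusive -> degen.
(Indeed, f is constant along the null direction of H through x*, so x* is not a strict local extremum.)

degen


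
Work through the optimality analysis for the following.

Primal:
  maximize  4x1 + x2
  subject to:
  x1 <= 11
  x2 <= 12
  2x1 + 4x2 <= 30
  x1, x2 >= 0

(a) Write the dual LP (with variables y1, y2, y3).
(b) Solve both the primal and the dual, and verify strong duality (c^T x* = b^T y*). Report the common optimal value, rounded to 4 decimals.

The standard primal-dual pair for 'max c^T x s.t. A x <= b, x >= 0' is:
  Dual:  min b^T y  s.t.  A^T y >= c,  y >= 0.

So the dual LP is:
  minimize  11y1 + 12y2 + 30y3
  subject to:
    y1 + 2y3 >= 4
    y2 + 4y3 >= 1
    y1, y2, y3 >= 0

Solving the primal: x* = (11, 2).
  primal value c^T x* = 46.
Solving the dual: y* = (3.5, 0, 0.25).
  dual value b^T y* = 46.
Strong duality: c^T x* = b^T y*. Confirmed.

46


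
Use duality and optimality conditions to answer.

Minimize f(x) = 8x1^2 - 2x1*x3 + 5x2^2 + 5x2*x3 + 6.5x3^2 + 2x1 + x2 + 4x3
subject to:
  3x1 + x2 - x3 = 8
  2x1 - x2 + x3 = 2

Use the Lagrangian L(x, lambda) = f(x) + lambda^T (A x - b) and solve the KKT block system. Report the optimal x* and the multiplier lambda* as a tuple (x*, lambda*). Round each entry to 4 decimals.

Form the Lagrangian:
  L(x, lambda) = (1/2) x^T Q x + c^T x + lambda^T (A x - b)
Stationarity (grad_x L = 0): Q x + c + A^T lambda = 0.
Primal feasibility: A x = b.

This gives the KKT block system:
  [ Q   A^T ] [ x     ]   [-c ]
  [ A    0  ] [ lambda ] = [ b ]

Solving the linear system:
  x*      = (2, 1.0606, -0.9394)
  lambda* = (-9.9394, -3.0303)
  f(x*)   = 43.4394

x* = (2, 1.0606, -0.9394), lambda* = (-9.9394, -3.0303)


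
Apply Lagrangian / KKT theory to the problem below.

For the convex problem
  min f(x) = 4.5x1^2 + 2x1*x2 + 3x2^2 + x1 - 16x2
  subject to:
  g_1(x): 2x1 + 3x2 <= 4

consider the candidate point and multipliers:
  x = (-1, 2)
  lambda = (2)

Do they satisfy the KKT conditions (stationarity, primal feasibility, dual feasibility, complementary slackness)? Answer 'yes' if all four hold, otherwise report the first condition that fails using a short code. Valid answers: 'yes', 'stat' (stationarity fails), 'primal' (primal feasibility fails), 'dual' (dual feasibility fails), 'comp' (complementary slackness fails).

Gradient of f: grad f(x) = Q x + c = (-4, -6)
Constraint values g_i(x) = a_i^T x - b_i:
  g_1((-1, 2)) = 0
Stationarity residual: grad f(x) + sum_i lambda_i a_i = (0, 0)
  -> stationarity OK
Primal feasibility (all g_i <= 0): OK
Dual feasibility (all lambda_i >= 0): OK
Complementary slackness (lambda_i * g_i(x) = 0 for all i): OK

Verdict: yes, KKT holds.

yes


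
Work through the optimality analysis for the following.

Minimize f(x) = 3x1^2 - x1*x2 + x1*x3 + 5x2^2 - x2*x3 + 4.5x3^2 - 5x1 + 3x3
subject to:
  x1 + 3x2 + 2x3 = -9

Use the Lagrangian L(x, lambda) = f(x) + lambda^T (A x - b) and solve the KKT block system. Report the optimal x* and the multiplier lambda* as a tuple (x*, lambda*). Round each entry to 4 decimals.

Form the Lagrangian:
  L(x, lambda) = (1/2) x^T Q x + c^T x + lambda^T (A x - b)
Stationarity (grad_x L = 0): Q x + c + A^T lambda = 0.
Primal feasibility: A x = b.

This gives the KKT block system:
  [ Q   A^T ] [ x     ]   [-c ]
  [ A    0  ] [ lambda ] = [ b ]

Solving the linear system:
  x*      = (-0.087, -1.8146, -1.7346)
  lambda* = (5.4416)
  f(x*)   = 22.103

x* = (-0.087, -1.8146, -1.7346), lambda* = (5.4416)


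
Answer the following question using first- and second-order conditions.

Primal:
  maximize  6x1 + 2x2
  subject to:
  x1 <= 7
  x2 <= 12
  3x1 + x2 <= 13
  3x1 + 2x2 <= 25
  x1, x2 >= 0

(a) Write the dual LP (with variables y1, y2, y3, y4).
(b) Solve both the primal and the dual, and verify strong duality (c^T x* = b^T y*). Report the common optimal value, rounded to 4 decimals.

The standard primal-dual pair for 'max c^T x s.t. A x <= b, x >= 0' is:
  Dual:  min b^T y  s.t.  A^T y >= c,  y >= 0.

So the dual LP is:
  minimize  7y1 + 12y2 + 13y3 + 25y4
  subject to:
    y1 + 3y3 + 3y4 >= 6
    y2 + y3 + 2y4 >= 2
    y1, y2, y3, y4 >= 0

Solving the primal: x* = (0.3333, 12).
  primal value c^T x* = 26.
Solving the dual: y* = (0, 0, 2, 0).
  dual value b^T y* = 26.
Strong duality: c^T x* = b^T y*. Confirmed.

26


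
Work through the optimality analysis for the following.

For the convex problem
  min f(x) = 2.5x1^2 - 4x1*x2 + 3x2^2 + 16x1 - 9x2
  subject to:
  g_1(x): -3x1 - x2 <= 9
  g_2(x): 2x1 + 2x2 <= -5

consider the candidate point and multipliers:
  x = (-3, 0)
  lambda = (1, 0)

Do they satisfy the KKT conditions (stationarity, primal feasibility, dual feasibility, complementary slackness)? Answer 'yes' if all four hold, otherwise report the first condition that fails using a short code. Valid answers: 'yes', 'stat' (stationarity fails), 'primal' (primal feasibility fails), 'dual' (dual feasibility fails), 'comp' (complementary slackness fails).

Gradient of f: grad f(x) = Q x + c = (1, 3)
Constraint values g_i(x) = a_i^T x - b_i:
  g_1((-3, 0)) = 0
  g_2((-3, 0)) = -1
Stationarity residual: grad f(x) + sum_i lambda_i a_i = (-2, 2)
  -> stationarity FAILS
Primal feasibility (all g_i <= 0): OK
Dual feasibility (all lambda_i >= 0): OK
Complementary slackness (lambda_i * g_i(x) = 0 for all i): OK

Verdict: the first failing condition is stationarity -> stat.

stat


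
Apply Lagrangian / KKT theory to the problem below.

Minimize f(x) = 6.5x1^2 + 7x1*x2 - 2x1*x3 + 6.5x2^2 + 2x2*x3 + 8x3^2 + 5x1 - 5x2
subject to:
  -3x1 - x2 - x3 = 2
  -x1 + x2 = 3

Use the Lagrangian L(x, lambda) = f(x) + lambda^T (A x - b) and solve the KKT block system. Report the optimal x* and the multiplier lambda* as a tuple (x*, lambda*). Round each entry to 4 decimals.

Form the Lagrangian:
  L(x, lambda) = (1/2) x^T Q x + c^T x + lambda^T (A x - b)
Stationarity (grad_x L = 0): Q x + c + A^T lambda = 0.
Primal feasibility: A x = b.

This gives the KKT block system:
  [ Q   A^T ] [ x     ]   [-c ]
  [ A    0  ] [ lambda ] = [ b ]

Solving the linear system:
  x*      = (-1.2027, 1.7973, -0.1892)
  lambda* = (2.973, -6.5946)
  f(x*)   = -0.5811

x* = (-1.2027, 1.7973, -0.1892), lambda* = (2.973, -6.5946)
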